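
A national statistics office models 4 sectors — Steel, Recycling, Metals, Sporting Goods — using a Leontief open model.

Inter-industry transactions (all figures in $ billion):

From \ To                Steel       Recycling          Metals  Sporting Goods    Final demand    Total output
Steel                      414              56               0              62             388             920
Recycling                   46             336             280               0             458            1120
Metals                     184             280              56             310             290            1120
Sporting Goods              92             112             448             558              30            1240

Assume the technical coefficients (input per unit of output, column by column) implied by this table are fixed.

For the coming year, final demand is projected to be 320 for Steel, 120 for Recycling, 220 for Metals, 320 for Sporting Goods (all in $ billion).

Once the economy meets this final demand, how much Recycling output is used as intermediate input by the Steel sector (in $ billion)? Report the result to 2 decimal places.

Technical coefficients a_ij = z_ij / X_j:
  a_11 = 414/920 = 0.45, a_21 = 46/920 = 0.05, a_31 = 184/920 = 0.20, a_41 = 92/920 = 0.10
  a_12 = 56/1120 = 0.05, a_22 = 336/1120 = 0.30, a_32 = 280/1120 = 0.25, a_42 = 112/1120 = 0.10
  a_13 = 0/1120 = 0.00, a_23 = 280/1120 = 0.25, a_33 = 56/1120 = 0.05, a_43 = 448/1120 = 0.40
  a_14 = 62/1240 = 0.05, a_24 = 0/1240 = 0.00, a_34 = 310/1240 = 0.25, a_44 = 558/1240 = 0.45
I − A =
  [   0.55    -0.05     0.00    -0.05]
  [  -0.05     0.70    -0.25     0.00]
  [  -0.20    -0.25     0.95    -0.25]
  [  -0.10    -0.10    -0.40     0.55]
Compute the cofactors C_ij = (−1)^(i+j)·(3×3 minor ij) of I−A; the adjugate is their transpose:
adj(I−A) = Cᵀ =
  [ 0.255125   0.030875   0.022125   0.033250]
  [ 0.054875   0.223625   0.075375   0.039250]
  [ 0.102625   0.095875   0.206625   0.103250]
  [ 0.131000   0.116000   0.168000   0.326500]
det(I−A) = Σ_j (I−A)_1j·C_1j = (0.55)(0.255125) + (-0.05)(0.054875) + (0.00)(0.102625) + (-0.05)(0.131000) = 0.131025
(I − A)⁻¹ = adj(I−A) / det(I−A) ≈
  [   1.9471     0.2356     0.1689     0.2538]
  [   0.4188     1.7067     0.5753     0.2996]
  [   0.7832     0.7317     1.5770     0.7880]
  [   0.9998     0.8853     1.2822     2.4919]
First solve x = (I − A)⁻¹ d = adj(I−A)·d / det(I−A); in particular x_1 = (0.255125·320 + 0.030875·120 + 0.022125·220 + 0.033250·320) / 0.131025 = 100.8525 / 0.131025 ≈ 769.7195.
Intermediate flow from 2 to 1: z_21 = a_21 · x_1 = 0.05 × 100.8525 / 0.131025 = 5.042625 / 0.131025 ≈ 38.49.

z_21 = 38.49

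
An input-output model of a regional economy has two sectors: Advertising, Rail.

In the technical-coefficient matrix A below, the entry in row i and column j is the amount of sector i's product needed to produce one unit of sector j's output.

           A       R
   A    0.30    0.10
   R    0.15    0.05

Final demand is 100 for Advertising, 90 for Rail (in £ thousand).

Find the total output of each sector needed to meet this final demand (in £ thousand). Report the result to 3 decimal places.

I − A =
  [   0.70    -0.10]
  [  -0.15     0.95]
det(I−A) = (0.70)(0.95) − (-0.10)(-0.15) = 0.6500
adj(I−A) = [[0.95, 0.10], [0.15, 0.70]]
(I − A)⁻¹ = adj(I−A) / det(I−A) ≈
  [   1.4615     0.1538]
  [   0.2308     1.0769]
x = (I − A)⁻¹ d = adj(I−A)·d / det(I−A), with det(I−A) = 0.6500:
  x_A = (0.95·100 + 0.10·90) / 0.6500 = 104.00 / 0.6500 = 160.000
  x_R = (0.15·100 + 0.70·90) / 0.6500 = 78.00 / 0.6500 = 120.000

x_A = 160.000, x_R = 120.000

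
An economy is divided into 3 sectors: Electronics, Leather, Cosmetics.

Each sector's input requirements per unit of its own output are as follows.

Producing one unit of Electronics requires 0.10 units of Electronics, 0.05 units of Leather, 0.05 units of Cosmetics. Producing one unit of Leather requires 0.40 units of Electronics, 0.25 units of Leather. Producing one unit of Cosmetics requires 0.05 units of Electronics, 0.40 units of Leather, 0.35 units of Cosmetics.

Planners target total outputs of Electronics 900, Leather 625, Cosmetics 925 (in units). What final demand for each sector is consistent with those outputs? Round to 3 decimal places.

I − A =
  [   0.90    -0.40    -0.05]
  [  -0.05     0.75    -0.40]
  [  -0.05     0.00     0.65]
d = (I − A) x:
  d_E = (+0.90)·900 + (-0.40)·625 + (-0.05)·925 = 513.750
  d_L = (-0.05)·900 + (+0.75)·625 + (-0.40)·925 = 53.750
  d_C = (-0.05)·900 + (+0.00)·625 + (+0.65)·925 = 556.250

d_E = 513.750, d_L = 53.750, d_C = 556.250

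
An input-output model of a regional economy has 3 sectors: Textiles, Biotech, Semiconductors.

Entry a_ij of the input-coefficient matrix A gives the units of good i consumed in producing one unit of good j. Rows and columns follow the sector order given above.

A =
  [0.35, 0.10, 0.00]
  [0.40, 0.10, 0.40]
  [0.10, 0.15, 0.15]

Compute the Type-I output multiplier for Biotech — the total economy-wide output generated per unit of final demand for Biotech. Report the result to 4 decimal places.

I − A =
  [   0.65    -0.10     0.00]
  [  -0.40     0.90    -0.40]
  [  -0.10    -0.15     0.85]
Cofactors of I−A, C_ij = (−1)^(i+j)·(minor ij) (rows/columns in the sector order above):
  C_11 = (0.90)(0.85) − (-0.40)(-0.15) = 0.7050
  C_12 = −[(-0.40)(0.85) − (-0.40)(-0.10)] = 0.3800
  C_13 = (-0.40)(-0.15) − (0.90)(-0.10) = 0.1500
  C_21 = −[(-0.10)(0.85) − (0.00)(-0.15)] = 0.0850
  C_22 = (0.65)(0.85) − (0.00)(-0.10) = 0.5525
  C_23 = −[(0.65)(-0.15) − (-0.10)(-0.10)] = 0.1075
  C_31 = (-0.10)(-0.40) − (0.00)(0.90) = 0.0400
  C_32 = −[(0.65)(-0.40) − (0.00)(-0.40)] = 0.2600
  C_33 = (0.65)(0.90) − (-0.10)(-0.40) = 0.5450
det(I−A) = Σ_j (I−A)_1j·C_1j = (0.65)(0.7050) + (-0.10)(0.3800) + (0.00)(0.1500) = 0.42025
adj(I−A) = Cᵀ =
  [ 0.7050   0.0850   0.0400]
  [ 0.3800   0.5525   0.2600]
  [ 0.1500   0.1075   0.5450]
(I − A)⁻¹ = adj(I−A) / det(I−A) ≈
  [   1.67757     0.20226     0.09518]
  [   0.90422     1.31469     0.61868]
  [   0.35693     0.25580     1.29685]
The output multiplier for sector j is the column-j sum of the Leontief inverse (I − A)⁻¹ = adj(I−A) / det(I−A).
Column 2 of adj(I−A): (0.0850, 0.5525, 0.1075); det(I−A) = 0.42025.
m_2 = (0.0850 + 0.5525 + 0.1075) / 0.42025 = 0.745 / 0.42025 ≈ 1.7728.

m_2 = 1.7728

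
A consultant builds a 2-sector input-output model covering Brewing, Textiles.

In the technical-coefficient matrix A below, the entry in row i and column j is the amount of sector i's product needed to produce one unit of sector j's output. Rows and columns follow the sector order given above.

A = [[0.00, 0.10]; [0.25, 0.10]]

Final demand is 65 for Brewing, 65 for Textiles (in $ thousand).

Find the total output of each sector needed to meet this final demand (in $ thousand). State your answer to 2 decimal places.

I − A =
  [   1.00    -0.10]
  [  -0.25     0.90]
det(I−A) = (1.00)(0.90) − (-0.10)(-0.25) = 0.8750
adj(I−A) = [[0.90, 0.10], [0.25, 1.00]]
(I − A)⁻¹ = adj(I−A) / det(I−A) ≈
  [   1.0286     0.1143]
  [   0.2857     1.1429]
x = (I − A)⁻¹ d = adj(I−A)·d / det(I−A), with det(I−A) = 0.8750:
  x_B = (0.90·65 + 0.10·65) / 0.8750 = 65.00 / 0.8750 ≈ 74.29
  x_T = (0.25·65 + 1.00·65) / 0.8750 = 81.25 / 0.8750 ≈ 92.86

x_B = 74.29, x_T = 92.86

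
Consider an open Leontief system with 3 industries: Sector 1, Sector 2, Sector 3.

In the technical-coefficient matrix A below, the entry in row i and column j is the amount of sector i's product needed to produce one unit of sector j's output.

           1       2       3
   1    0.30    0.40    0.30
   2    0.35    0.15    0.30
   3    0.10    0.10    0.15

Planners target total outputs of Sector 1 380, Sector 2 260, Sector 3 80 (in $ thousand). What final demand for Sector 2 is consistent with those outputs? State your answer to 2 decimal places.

d_2 = 64.00

I − A =
  [   0.70    -0.40    -0.30]
  [  -0.35     0.85    -0.30]
  [  -0.10    -0.10     0.85]
d = (I − A) x:
  d_1 = (+0.70)·380 + (-0.40)·260 + (-0.30)·80 = 138.00
  d_2 = (-0.35)·380 + (+0.85)·260 + (-0.30)·80 = 64.00
  d_3 = (-0.10)·380 + (-0.10)·260 + (+0.85)·80 = 4.00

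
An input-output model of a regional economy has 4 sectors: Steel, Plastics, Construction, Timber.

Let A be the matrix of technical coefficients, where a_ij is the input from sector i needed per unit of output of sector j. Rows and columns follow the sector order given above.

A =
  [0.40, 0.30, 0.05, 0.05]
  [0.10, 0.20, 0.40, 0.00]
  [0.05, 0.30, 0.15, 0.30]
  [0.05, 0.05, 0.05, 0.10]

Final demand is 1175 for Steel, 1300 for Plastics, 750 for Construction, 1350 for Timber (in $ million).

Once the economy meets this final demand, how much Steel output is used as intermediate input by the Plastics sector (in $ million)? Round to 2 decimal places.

I − A =
  [   0.60    -0.30    -0.05    -0.05]
  [  -0.10     0.80    -0.40     0.00]
  [  -0.05    -0.30     0.85    -0.30]
  [  -0.05    -0.05    -0.05     0.90]
Compute the cofactors C_ij = (−1)^(i+j)·(3×3 minor ij) of I−A; the adjugate is their transpose:
adj(I−A) = Cᵀ =
  [ 0.486000   0.242125   0.147000   0.076000]
  [ 0.099000   0.444750   0.219750   0.078750]
  [ 0.076500   0.188375   0.402750   0.138500]
  [ 0.036750   0.048625   0.042750   0.301000]
det(I−A) = Σ_j (I−A)_1j·C_1j = (0.60)(0.486000) + (-0.30)(0.099000) + (-0.05)(0.076500) + (-0.05)(0.036750) = 0.2562375
(I − A)⁻¹ = adj(I−A) / det(I−A) ≈
  [   1.8967     0.9449     0.5737     0.2966]
  [   0.3864     1.7357     0.8576     0.3073]
  [   0.2986     0.7352     1.5718     0.5405]
  [   0.1434     0.1898     0.1668     1.1747]
First solve x = (I − A)⁻¹ d = adj(I−A)·d / det(I−A); in particular x_P = (0.099000·1175 + 0.444750·1300 + 0.219750·750 + 0.078750·1350) / 0.2562375 = 965.625 / 0.2562375 ≈ 3768.4765.
Intermediate flow from S to P: z_SP = a_SP · x_P = 0.30 × 965.625 / 0.2562375 = 289.6875 / 0.2562375 ≈ 1130.54.

z_SP = 1130.54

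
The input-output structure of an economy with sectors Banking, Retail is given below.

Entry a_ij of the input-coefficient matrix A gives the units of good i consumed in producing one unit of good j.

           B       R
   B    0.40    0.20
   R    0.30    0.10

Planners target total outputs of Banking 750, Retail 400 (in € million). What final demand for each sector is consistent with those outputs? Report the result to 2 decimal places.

I − A =
  [   0.60    -0.20]
  [  -0.30     0.90]
d = (I − A) x:
  d_B = (+0.60)·750 + (-0.20)·400 = 370.00
  d_R = (-0.30)·750 + (+0.90)·400 = 135.00

d_B = 370.00, d_R = 135.00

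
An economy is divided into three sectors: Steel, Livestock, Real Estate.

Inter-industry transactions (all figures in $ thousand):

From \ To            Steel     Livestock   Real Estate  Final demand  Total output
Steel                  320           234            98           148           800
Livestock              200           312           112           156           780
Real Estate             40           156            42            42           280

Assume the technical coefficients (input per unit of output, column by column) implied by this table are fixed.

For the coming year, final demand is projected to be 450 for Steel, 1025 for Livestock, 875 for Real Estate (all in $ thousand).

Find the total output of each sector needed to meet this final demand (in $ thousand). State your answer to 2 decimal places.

x_1 = 5088.14, x_2 = 5591.26, x_3 = 2644.31

Technical coefficients a_ij = z_ij / X_j:
  a_11 = 320/800 = 0.40, a_21 = 200/800 = 0.25, a_31 = 40/800 = 0.05
  a_12 = 234/780 = 0.30, a_22 = 312/780 = 0.40, a_32 = 156/780 = 0.20
  a_13 = 98/280 = 0.35, a_23 = 112/280 = 0.40, a_33 = 42/280 = 0.15
I − A =
  [   0.60    -0.30    -0.35]
  [  -0.25     0.60    -0.40]
  [  -0.05    -0.20     0.85]
Cofactors of I−A, C_ij = (−1)^(i+j)·(minor ij) (rows/columns in the sector order above):
  C_11 = (0.60)(0.85) − (-0.40)(-0.20) = 0.4300
  C_12 = −[(-0.25)(0.85) − (-0.40)(-0.05)] = 0.2325
  C_13 = (-0.25)(-0.20) − (0.60)(-0.05) = 0.0800
  C_21 = −[(-0.30)(0.85) − (-0.35)(-0.20)] = 0.3250
  C_22 = (0.60)(0.85) − (-0.35)(-0.05) = 0.4925
  C_23 = −[(0.60)(-0.20) − (-0.30)(-0.05)] = 0.1350
  C_31 = (-0.30)(-0.40) − (-0.35)(0.60) = 0.3300
  C_32 = −[(0.60)(-0.40) − (-0.35)(-0.25)] = 0.3275
  C_33 = (0.60)(0.60) − (-0.30)(-0.25) = 0.2850
det(I−A) = Σ_j (I−A)_1j·C_1j = (0.60)(0.4300) + (-0.30)(0.2325) + (-0.35)(0.0800) = 0.16025
adj(I−A) = Cᵀ =
  [ 0.4300   0.3250   0.3300]
  [ 0.2325   0.4925   0.3275]
  [ 0.0800   0.1350   0.2850]
(I − A)⁻¹ = adj(I−A) / det(I−A) ≈
  [   2.6833     2.0281     2.0593]
  [   1.4509     3.0733     2.0437]
  [   0.4992     0.8424     1.7785]
x = (I − A)⁻¹ d = adj(I−A)·d / det(I−A), with det(I−A) = 0.16025:
  x_1 = (0.4300·450 + 0.3250·1025 + 0.3300·875) / 0.16025 = 815.375 / 0.16025 ≈ 5088.14
  x_2 = (0.2325·450 + 0.4925·1025 + 0.3275·875) / 0.16025 = 896.00 / 0.16025 ≈ 5591.26
  x_3 = (0.0800·450 + 0.1350·1025 + 0.2850·875) / 0.16025 = 423.75 / 0.16025 ≈ 2644.31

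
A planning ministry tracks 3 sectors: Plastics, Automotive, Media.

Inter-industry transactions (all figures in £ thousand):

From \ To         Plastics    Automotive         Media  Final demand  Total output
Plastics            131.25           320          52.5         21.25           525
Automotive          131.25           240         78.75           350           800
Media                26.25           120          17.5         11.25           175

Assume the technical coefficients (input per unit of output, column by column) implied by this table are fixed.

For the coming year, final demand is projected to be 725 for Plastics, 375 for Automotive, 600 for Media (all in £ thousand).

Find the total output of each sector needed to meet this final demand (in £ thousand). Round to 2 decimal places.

Technical coefficients a_ij = z_ij / X_j:
  a_PP = 131.25/525 = 0.25, a_AP = 131.25/525 = 0.25, a_MP = 26.25/525 = 0.05
  a_PA = 320/800 = 0.40, a_AA = 240/800 = 0.30, a_MA = 120/800 = 0.15
  a_PM = 52.5/175 = 0.30, a_AM = 78.75/175 = 0.45, a_MM = 17.5/175 = 0.10
I − A =
  [   0.75    -0.40    -0.30]
  [  -0.25     0.70    -0.45]
  [  -0.05    -0.15     0.90]
Cofactors of I−A, C_ij = (−1)^(i+j)·(minor ij) (rows/columns in the sector order above):
  C_11 = (0.70)(0.90) − (-0.45)(-0.15) = 0.5625
  C_12 = −[(-0.25)(0.90) − (-0.45)(-0.05)] = 0.2475
  C_13 = (-0.25)(-0.15) − (0.70)(-0.05) = 0.0725
  C_21 = −[(-0.40)(0.90) − (-0.30)(-0.15)] = 0.4050
  C_22 = (0.75)(0.90) − (-0.30)(-0.05) = 0.6600
  C_23 = −[(0.75)(-0.15) − (-0.40)(-0.05)] = 0.1325
  C_31 = (-0.40)(-0.45) − (-0.30)(0.70) = 0.3900
  C_32 = −[(0.75)(-0.45) − (-0.30)(-0.25)] = 0.4125
  C_33 = (0.75)(0.70) − (-0.40)(-0.25) = 0.4250
det(I−A) = Σ_j (I−A)_1j·C_1j = (0.75)(0.5625) + (-0.40)(0.2475) + (-0.30)(0.0725) = 0.301125
adj(I−A) = Cᵀ =
  [ 0.5625   0.4050   0.3900]
  [ 0.2475   0.6600   0.4125]
  [ 0.0725   0.1325   0.4250]
(I − A)⁻¹ = adj(I−A) / det(I−A) ≈
  [   1.8680     1.3450     1.2951]
  [   0.8219     2.1918     1.3699]
  [   0.2408     0.4400     1.4114]
x = (I − A)⁻¹ d = adj(I−A)·d / det(I−A), with det(I−A) = 0.301125:
  x_P = (0.5625·725 + 0.4050·375 + 0.3900·600) / 0.301125 = 793.6875 / 0.301125 ≈ 2635.74
  x_A = (0.2475·725 + 0.6600·375 + 0.4125·600) / 0.301125 = 674.4375 / 0.301125 ≈ 2239.73
  x_M = (0.0725·725 + 0.1325·375 + 0.4250·600) / 0.301125 = 357.25 / 0.301125 ≈ 1186.38

x_P = 2635.74, x_A = 2239.73, x_M = 1186.38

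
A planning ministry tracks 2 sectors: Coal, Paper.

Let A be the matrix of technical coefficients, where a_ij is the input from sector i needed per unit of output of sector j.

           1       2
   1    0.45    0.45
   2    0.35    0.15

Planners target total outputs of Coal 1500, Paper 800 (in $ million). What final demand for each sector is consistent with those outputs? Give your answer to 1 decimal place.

I − A =
  [   0.55    -0.45]
  [  -0.35     0.85]
d = (I − A) x:
  d_1 = (+0.55)·1500 + (-0.45)·800 = 465.0
  d_2 = (-0.35)·1500 + (+0.85)·800 = 155.0

d_1 = 465.0, d_2 = 155.0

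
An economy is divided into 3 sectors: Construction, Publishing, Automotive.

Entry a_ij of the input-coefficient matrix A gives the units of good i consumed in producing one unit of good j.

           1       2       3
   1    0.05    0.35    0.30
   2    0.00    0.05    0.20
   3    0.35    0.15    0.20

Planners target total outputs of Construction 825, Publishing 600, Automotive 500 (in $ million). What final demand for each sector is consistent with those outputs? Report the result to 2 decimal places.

d_1 = 423.75, d_2 = 470.00, d_3 = 21.25

I − A =
  [   0.95    -0.35    -0.30]
  [   0.00     0.95    -0.20]
  [  -0.35    -0.15     0.80]
d = (I − A) x:
  d_1 = (+0.95)·825 + (-0.35)·600 + (-0.30)·500 = 423.75
  d_2 = (+0.00)·825 + (+0.95)·600 + (-0.20)·500 = 470.00
  d_3 = (-0.35)·825 + (-0.15)·600 + (+0.80)·500 = 21.25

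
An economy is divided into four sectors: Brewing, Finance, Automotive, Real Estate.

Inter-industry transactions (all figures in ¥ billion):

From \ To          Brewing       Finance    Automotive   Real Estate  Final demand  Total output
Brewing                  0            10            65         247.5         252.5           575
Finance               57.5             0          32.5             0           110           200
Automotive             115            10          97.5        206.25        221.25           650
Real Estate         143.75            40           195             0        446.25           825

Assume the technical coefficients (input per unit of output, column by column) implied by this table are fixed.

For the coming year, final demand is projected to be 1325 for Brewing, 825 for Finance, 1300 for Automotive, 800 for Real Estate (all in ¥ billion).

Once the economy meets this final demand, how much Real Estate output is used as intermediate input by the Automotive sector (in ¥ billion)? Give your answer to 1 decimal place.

z_43 = 875.1

Technical coefficients a_ij = z_ij / X_j:
  a_11 = 0/575 = 0.00, a_21 = 57.5/575 = 0.10, a_31 = 115/575 = 0.20, a_41 = 143.75/575 = 0.25
  a_12 = 10/200 = 0.05, a_22 = 0/200 = 0.00, a_32 = 10/200 = 0.05, a_42 = 40/200 = 0.20
  a_13 = 65/650 = 0.10, a_23 = 32.5/650 = 0.05, a_33 = 97.5/650 = 0.15, a_43 = 195/650 = 0.30
  a_14 = 247.5/825 = 0.30, a_24 = 0/825 = 0.00, a_34 = 206.25/825 = 0.25, a_44 = 0/825 = 0.00
I − A =
  [   1.00    -0.05    -0.10    -0.30]
  [  -0.10     1.00    -0.05     0.00]
  [  -0.20    -0.05     0.85    -0.25]
  [  -0.25    -0.20    -0.30     1.00]
Compute the cofactors C_ij = (−1)^(i+j)·(3×3 minor ij) of I−A; the adjugate is their transpose:
adj(I−A) = Cᵀ =
  [ 0.770000   0.104250   0.195500   0.279875]
  [ 0.090625   0.667000   0.065250   0.043500]
  [ 0.272500   0.121375   0.914000   0.310250]
  [ 0.292375   0.195875   0.336125   0.822250]
det(I−A) = Σ_j (I−A)_1j·C_1j = (1.00)(0.770000) + (-0.05)(0.090625) + (-0.10)(0.272500) + (-0.30)(0.292375) = 0.65050625
(I − A)⁻¹ = adj(I−A) / det(I−A) ≈
  [   1.1837     0.1603     0.3005     0.4302]
  [   0.1393     1.0254     0.1003     0.0669]
  [   0.4189     0.1866     1.4051     0.4769]
  [   0.4495     0.3011     0.5167     1.2640]
First solve x = (I − A)⁻¹ d = adj(I−A)·d / det(I−A); in particular x_3 = (0.272500·1325 + 0.121375·825 + 0.914000·1300 + 0.310250·800) / 0.65050625 = 1897.596875 / 0.65050625 ≈ 2917.108.
Intermediate flow from 4 to 3: z_43 = a_43 · x_3 = 0.30 × 1897.596875 / 0.65050625 = 569.2790625 / 0.65050625 ≈ 875.1.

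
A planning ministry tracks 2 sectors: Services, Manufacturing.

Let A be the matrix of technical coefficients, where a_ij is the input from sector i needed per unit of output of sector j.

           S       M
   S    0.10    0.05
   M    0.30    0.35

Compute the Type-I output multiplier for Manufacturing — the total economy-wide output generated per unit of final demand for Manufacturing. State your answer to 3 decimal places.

I − A =
  [   0.90    -0.05]
  [  -0.30     0.65]
det(I−A) = (0.90)(0.65) − (-0.05)(-0.30) = 0.5700
adj(I−A) = [[0.65, 0.05], [0.30, 0.90]]
(I − A)⁻¹ = adj(I−A) / det(I−A) ≈
  [   1.1404     0.0877]
  [   0.5263     1.5789]
The output multiplier for sector j is the column-j sum of the Leontief inverse (I − A)⁻¹ = adj(I−A) / det(I−A).
Column M of adj(I−A): (0.05, 0.90); det(I−A) = 0.5700.
m_M = (0.05 + 0.90) / 0.5700 = 0.95 / 0.5700 ≈ 1.667.

m_M = 1.667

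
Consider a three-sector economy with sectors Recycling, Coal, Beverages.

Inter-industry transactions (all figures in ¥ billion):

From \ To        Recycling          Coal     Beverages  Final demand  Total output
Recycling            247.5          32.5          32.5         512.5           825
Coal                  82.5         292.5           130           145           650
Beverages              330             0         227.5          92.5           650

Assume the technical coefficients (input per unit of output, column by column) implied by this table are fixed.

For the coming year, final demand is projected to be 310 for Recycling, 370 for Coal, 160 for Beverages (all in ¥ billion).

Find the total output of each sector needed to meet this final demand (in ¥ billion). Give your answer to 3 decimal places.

Technical coefficients a_ij = z_ij / X_j:
  a_RR = 247.5/825 = 0.30, a_CR = 82.5/825 = 0.10, a_BR = 330/825 = 0.40
  a_RC = 32.5/650 = 0.05, a_CC = 292.5/650 = 0.45, a_BC = 0/650 = 0.00
  a_RB = 32.5/650 = 0.05, a_CB = 130/650 = 0.20, a_BB = 227.5/650 = 0.35
I − A =
  [   0.70    -0.05    -0.05]
  [  -0.10     0.55    -0.20]
  [  -0.40     0.00     0.65]
Cofactors of I−A, C_ij = (−1)^(i+j)·(minor ij) (rows/columns in the sector order above):
  C_11 = (0.55)(0.65) − (-0.20)(0.00) = 0.3575
  C_12 = −[(-0.10)(0.65) − (-0.20)(-0.40)] = 0.1450
  C_13 = (-0.10)(0.00) − (0.55)(-0.40) = 0.2200
  C_21 = −[(-0.05)(0.65) − (-0.05)(0.00)] = 0.0325
  C_22 = (0.70)(0.65) − (-0.05)(-0.40) = 0.4350
  C_23 = −[(0.70)(0.00) − (-0.05)(-0.40)] = 0.0200
  C_31 = (-0.05)(-0.20) − (-0.05)(0.55) = 0.0375
  C_32 = −[(0.70)(-0.20) − (-0.05)(-0.10)] = 0.1450
  C_33 = (0.70)(0.55) − (-0.05)(-0.10) = 0.3800
det(I−A) = Σ_j (I−A)_1j·C_1j = (0.70)(0.3575) + (-0.05)(0.1450) + (-0.05)(0.2200) = 0.2320
adj(I−A) = Cᵀ =
  [ 0.3575   0.0325   0.0375]
  [ 0.1450   0.4350   0.1450]
  [ 0.2200   0.0200   0.3800]
(I − A)⁻¹ = adj(I−A) / det(I−A) ≈
  [   1.5409     0.1401     0.1616]
  [   0.6250     1.8750     0.6250]
  [   0.9483     0.0862     1.6379]
x = (I − A)⁻¹ d = adj(I−A)·d / det(I−A), with det(I−A) = 0.2320:
  x_R = (0.3575·310 + 0.0325·370 + 0.0375·160) / 0.2320 = 128.85 / 0.2320 ≈ 555.388
  x_C = (0.1450·310 + 0.4350·370 + 0.1450·160) / 0.2320 = 229.10 / 0.2320 = 987.500
  x_B = (0.2200·310 + 0.0200·370 + 0.3800·160) / 0.2320 = 136.40 / 0.2320 ≈ 587.931

x_R = 555.388, x_C = 987.500, x_B = 587.931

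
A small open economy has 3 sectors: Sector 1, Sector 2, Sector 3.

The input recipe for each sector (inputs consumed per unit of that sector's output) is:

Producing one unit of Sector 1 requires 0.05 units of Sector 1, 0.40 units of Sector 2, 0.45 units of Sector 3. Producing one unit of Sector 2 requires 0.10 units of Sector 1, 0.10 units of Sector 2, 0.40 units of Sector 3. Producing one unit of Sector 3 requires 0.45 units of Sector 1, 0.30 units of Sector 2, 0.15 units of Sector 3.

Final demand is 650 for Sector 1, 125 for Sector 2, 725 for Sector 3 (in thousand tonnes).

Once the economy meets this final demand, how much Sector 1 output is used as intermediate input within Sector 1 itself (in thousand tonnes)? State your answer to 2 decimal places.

I − A =
  [   0.95    -0.10    -0.45]
  [  -0.40     0.90    -0.30]
  [  -0.45    -0.40     0.85]
Cofactors of I−A, C_ij = (−1)^(i+j)·(minor ij) (rows/columns in the sector order above):
  C_11 = (0.90)(0.85) − (-0.30)(-0.40) = 0.6450
  C_12 = −[(-0.40)(0.85) − (-0.30)(-0.45)] = 0.4750
  C_13 = (-0.40)(-0.40) − (0.90)(-0.45) = 0.5650
  C_21 = −[(-0.10)(0.85) − (-0.45)(-0.40)] = 0.2650
  C_22 = (0.95)(0.85) − (-0.45)(-0.45) = 0.6050
  C_23 = −[(0.95)(-0.40) − (-0.10)(-0.45)] = 0.4250
  C_31 = (-0.10)(-0.30) − (-0.45)(0.90) = 0.4350
  C_32 = −[(0.95)(-0.30) − (-0.45)(-0.40)] = 0.4650
  C_33 = (0.95)(0.90) − (-0.10)(-0.40) = 0.8150
det(I−A) = Σ_j (I−A)_1j·C_1j = (0.95)(0.6450) + (-0.10)(0.4750) + (-0.45)(0.5650) = 0.3110
adj(I−A) = Cᵀ =
  [ 0.6450   0.2650   0.4350]
  [ 0.4750   0.6050   0.4650]
  [ 0.5650   0.4250   0.8150]
(I − A)⁻¹ = adj(I−A) / det(I−A) ≈
  [   2.0740     0.8521     1.3987]
  [   1.5273     1.9453     1.4952]
  [   1.8167     1.3666     2.6206]
First solve x = (I − A)⁻¹ d = adj(I−A)·d / det(I−A); in particular x_1 = (0.6450·650 + 0.2650·125 + 0.4350·725) / 0.3110 = 767.75 / 0.3110 ≈ 2468.6495.
Intermediate flow from 1 to 1: z_11 = a_11 · x_1 = 0.05 × 767.75 / 0.3110 = 38.3875 / 0.3110 ≈ 123.43.

z_11 = 123.43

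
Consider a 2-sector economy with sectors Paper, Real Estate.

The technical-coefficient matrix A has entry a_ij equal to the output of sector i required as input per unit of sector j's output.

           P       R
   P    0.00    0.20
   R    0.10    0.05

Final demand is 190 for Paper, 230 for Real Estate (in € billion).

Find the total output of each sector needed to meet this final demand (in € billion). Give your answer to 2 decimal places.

x_P = 243.55, x_R = 267.74

I − A =
  [   1.00    -0.20]
  [  -0.10     0.95]
det(I−A) = (1.00)(0.95) − (-0.20)(-0.10) = 0.9300
adj(I−A) = [[0.95, 0.20], [0.10, 1.00]]
(I − A)⁻¹ = adj(I−A) / det(I−A) ≈
  [   1.0215     0.2151]
  [   0.1075     1.0753]
x = (I − A)⁻¹ d = adj(I−A)·d / det(I−A), with det(I−A) = 0.9300:
  x_P = (0.95·190 + 0.20·230) / 0.9300 = 226.50 / 0.9300 ≈ 243.55
  x_R = (0.10·190 + 1.00·230) / 0.9300 = 249.00 / 0.9300 ≈ 267.74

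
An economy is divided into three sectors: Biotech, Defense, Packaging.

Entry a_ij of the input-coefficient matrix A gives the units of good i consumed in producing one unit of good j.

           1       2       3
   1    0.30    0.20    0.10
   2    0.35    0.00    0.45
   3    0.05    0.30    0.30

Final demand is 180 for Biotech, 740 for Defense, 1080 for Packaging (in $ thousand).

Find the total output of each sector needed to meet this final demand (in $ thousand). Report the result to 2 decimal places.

I − A =
  [   0.70    -0.20    -0.10]
  [  -0.35     1.00    -0.45]
  [  -0.05    -0.30     0.70]
Cofactors of I−A, C_ij = (−1)^(i+j)·(minor ij) (rows/columns in the sector order above):
  C_11 = (1.00)(0.70) − (-0.45)(-0.30) = 0.5650
  C_12 = −[(-0.35)(0.70) − (-0.45)(-0.05)] = 0.2675
  C_13 = (-0.35)(-0.30) − (1.00)(-0.05) = 0.1550
  C_21 = −[(-0.20)(0.70) − (-0.10)(-0.30)] = 0.1700
  C_22 = (0.70)(0.70) − (-0.10)(-0.05) = 0.4850
  C_23 = −[(0.70)(-0.30) − (-0.20)(-0.05)] = 0.2200
  C_31 = (-0.20)(-0.45) − (-0.10)(1.00) = 0.1900
  C_32 = −[(0.70)(-0.45) − (-0.10)(-0.35)] = 0.3500
  C_33 = (0.70)(1.00) − (-0.20)(-0.35) = 0.6300
det(I−A) = Σ_j (I−A)_1j·C_1j = (0.70)(0.5650) + (-0.20)(0.2675) + (-0.10)(0.1550) = 0.3265
adj(I−A) = Cᵀ =
  [ 0.5650   0.1700   0.1900]
  [ 0.2675   0.4850   0.3500]
  [ 0.1550   0.2200   0.6300]
(I − A)⁻¹ = adj(I−A) / det(I−A) ≈
  [   1.7305     0.5207     0.5819]
  [   0.8193     1.4855     1.0720]
  [   0.4747     0.6738     1.9296]
x = (I − A)⁻¹ d = adj(I−A)·d / det(I−A), with det(I−A) = 0.3265:
  x_1 = (0.5650·180 + 0.1700·740 + 0.1900·1080) / 0.3265 = 432.70 / 0.3265 ≈ 1325.27
  x_2 = (0.2675·180 + 0.4850·740 + 0.3500·1080) / 0.3265 = 785.05 / 0.3265 ≈ 2404.44
  x_3 = (0.1550·180 + 0.2200·740 + 0.6300·1080) / 0.3265 = 871.10 / 0.3265 ≈ 2667.99

x_1 = 1325.27, x_2 = 2404.44, x_3 = 2667.99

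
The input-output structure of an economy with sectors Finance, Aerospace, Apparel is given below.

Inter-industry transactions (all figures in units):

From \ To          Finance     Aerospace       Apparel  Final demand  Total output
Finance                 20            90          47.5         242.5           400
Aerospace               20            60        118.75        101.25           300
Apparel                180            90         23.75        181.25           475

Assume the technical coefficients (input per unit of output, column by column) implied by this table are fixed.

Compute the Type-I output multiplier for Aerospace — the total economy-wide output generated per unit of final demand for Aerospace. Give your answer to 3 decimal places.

Technical coefficients a_ij = z_ij / X_j:
  a_11 = 20/400 = 0.05, a_21 = 20/400 = 0.05, a_31 = 180/400 = 0.45
  a_12 = 90/300 = 0.30, a_22 = 60/300 = 0.20, a_32 = 90/300 = 0.30
  a_13 = 47.5/475 = 0.10, a_23 = 118.75/475 = 0.25, a_33 = 23.75/475 = 0.05
I − A =
  [   0.95    -0.30    -0.10]
  [  -0.05     0.80    -0.25]
  [  -0.45    -0.30     0.95]
Cofactors of I−A, C_ij = (−1)^(i+j)·(minor ij) (rows/columns in the sector order above):
  C_11 = (0.80)(0.95) − (-0.25)(-0.30) = 0.6850
  C_12 = −[(-0.05)(0.95) − (-0.25)(-0.45)] = 0.1600
  C_13 = (-0.05)(-0.30) − (0.80)(-0.45) = 0.3750
  C_21 = −[(-0.30)(0.95) − (-0.10)(-0.30)] = 0.3150
  C_22 = (0.95)(0.95) − (-0.10)(-0.45) = 0.8575
  C_23 = −[(0.95)(-0.30) − (-0.30)(-0.45)] = 0.4200
  C_31 = (-0.30)(-0.25) − (-0.10)(0.80) = 0.1550
  C_32 = −[(0.95)(-0.25) − (-0.10)(-0.05)] = 0.2425
  C_33 = (0.95)(0.80) − (-0.30)(-0.05) = 0.7450
det(I−A) = Σ_j (I−A)_1j·C_1j = (0.95)(0.6850) + (-0.30)(0.1600) + (-0.10)(0.3750) = 0.56525
adj(I−A) = Cᵀ =
  [ 0.6850   0.3150   0.1550]
  [ 0.1600   0.8575   0.2425]
  [ 0.3750   0.4200   0.7450]
(I − A)⁻¹ = adj(I−A) / det(I−A) ≈
  [   1.2119     0.5573     0.2742]
  [   0.2831     1.5170     0.4290]
  [   0.6634     0.7430     1.3180]
The output multiplier for sector j is the column-j sum of the Leontief inverse (I − A)⁻¹ = adj(I−A) / det(I−A).
Column 2 of adj(I−A): (0.3150, 0.8575, 0.4200); det(I−A) = 0.56525.
m_2 = (0.3150 + 0.8575 + 0.4200) / 0.56525 = 1.5925 / 0.56525 ≈ 2.817.

m_2 = 2.817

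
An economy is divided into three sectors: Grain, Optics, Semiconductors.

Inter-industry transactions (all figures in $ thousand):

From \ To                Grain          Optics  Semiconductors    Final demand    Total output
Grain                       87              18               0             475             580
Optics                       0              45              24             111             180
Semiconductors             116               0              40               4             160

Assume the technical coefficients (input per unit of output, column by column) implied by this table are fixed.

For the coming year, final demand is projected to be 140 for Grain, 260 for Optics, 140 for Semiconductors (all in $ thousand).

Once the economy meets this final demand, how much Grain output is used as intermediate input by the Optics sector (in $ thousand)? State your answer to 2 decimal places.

Technical coefficients a_ij = z_ij / X_j:
  a_11 = 87/580 = 0.15, a_21 = 0/580 = 0.00, a_31 = 116/580 = 0.20
  a_12 = 18/180 = 0.10, a_22 = 45/180 = 0.25, a_32 = 0/180 = 0.00
  a_13 = 0/160 = 0.00, a_23 = 24/160 = 0.15, a_33 = 40/160 = 0.25
I − A =
  [   0.85    -0.10     0.00]
  [   0.00     0.75    -0.15]
  [  -0.20     0.00     0.75]
Cofactors of I−A, C_ij = (−1)^(i+j)·(minor ij) (rows/columns in the sector order above):
  C_11 = (0.75)(0.75) − (-0.15)(0.00) = 0.5625
  C_12 = −[(0.00)(0.75) − (-0.15)(-0.20)] = 0.0300
  C_13 = (0.00)(0.00) − (0.75)(-0.20) = 0.1500
  C_21 = −[(-0.10)(0.75) − (0.00)(0.00)] = 0.0750
  C_22 = (0.85)(0.75) − (0.00)(-0.20) = 0.6375
  C_23 = −[(0.85)(0.00) − (-0.10)(-0.20)] = 0.0200
  C_31 = (-0.10)(-0.15) − (0.00)(0.75) = 0.0150
  C_32 = −[(0.85)(-0.15) − (0.00)(0.00)] = 0.1275
  C_33 = (0.85)(0.75) − (-0.10)(0.00) = 0.6375
det(I−A) = Σ_j (I−A)_1j·C_1j = (0.85)(0.5625) + (-0.10)(0.0300) + (0.00)(0.1500) = 0.475125
adj(I−A) = Cᵀ =
  [ 0.5625   0.0750   0.0150]
  [ 0.0300   0.6375   0.1275]
  [ 0.1500   0.0200   0.6375]
(I − A)⁻¹ = adj(I−A) / det(I−A) ≈
  [   1.1839     0.1579     0.0316]
  [   0.0631     1.3418     0.2684]
  [   0.3157     0.0421     1.3418]
First solve x = (I − A)⁻¹ d = adj(I−A)·d / det(I−A); in particular x_2 = (0.0300·140 + 0.6375·260 + 0.1275·140) / 0.475125 = 187.80 / 0.475125 ≈ 395.2644.
Intermediate flow from 1 to 2: z_12 = a_12 · x_2 = 0.10 × 187.80 / 0.475125 = 18.78 / 0.475125 ≈ 39.53.

z_12 = 39.53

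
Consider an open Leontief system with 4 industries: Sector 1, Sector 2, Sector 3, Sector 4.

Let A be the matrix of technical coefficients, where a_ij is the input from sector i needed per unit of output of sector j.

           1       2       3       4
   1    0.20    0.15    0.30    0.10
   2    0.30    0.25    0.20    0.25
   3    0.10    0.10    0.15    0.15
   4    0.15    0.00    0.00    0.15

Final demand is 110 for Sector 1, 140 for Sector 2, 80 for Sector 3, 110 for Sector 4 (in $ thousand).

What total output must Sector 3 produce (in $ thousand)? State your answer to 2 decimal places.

I − A =
  [   0.80    -0.15    -0.30    -0.10]
  [  -0.30     0.75    -0.20    -0.25]
  [  -0.10    -0.10     0.85    -0.15]
  [  -0.15     0.00     0.00     0.85]
Compute the cofactors C_ij = (−1)^(i+j)·(3×3 minor ij) of I−A; the adjugate is their transpose:
adj(I−A) = Cᵀ =
  [ 0.524875   0.133875   0.216750   0.139375]
  [ 0.270125   0.533000   0.220750   0.227500]
  [ 0.109875   0.082625   0.454875   0.117500]
  [ 0.092625   0.023625   0.038250   0.421250]
det(I−A) = Σ_j (I−A)_1j·C_1j = (0.80)(0.524875) + (-0.15)(0.270125) + (-0.30)(0.109875) + (-0.10)(0.092625) = 0.33715625
(I − A)⁻¹ = adj(I−A) / det(I−A) ≈
  [   1.5568     0.3971     0.6429     0.4134]
  [   0.8012     1.5809     0.6547     0.6748]
  [   0.3259     0.2451     1.3492     0.3485]
  [   0.2747     0.0701     0.1134     1.2494]
x = (I − A)⁻¹ d = adj(I−A)·d / det(I−A), with det(I−A) = 0.33715625:
  x_1 = (0.524875·110 + 0.133875·140 + 0.216750·80 + 0.139375·110) / 0.33715625 = 109.15 / 0.33715625 ≈ 323.74
  x_2 = (0.270125·110 + 0.533000·140 + 0.220750·80 + 0.227500·110) / 0.33715625 = 147.01875 / 0.33715625 ≈ 436.06
  x_3 = (0.109875·110 + 0.082625·140 + 0.454875·80 + 0.117500·110) / 0.33715625 = 72.96875 / 0.33715625 ≈ 216.42
  x_4 = (0.092625·110 + 0.023625·140 + 0.038250·80 + 0.421250·110) / 0.33715625 = 62.89375 / 0.33715625 ≈ 186.54

x_3 = 216.42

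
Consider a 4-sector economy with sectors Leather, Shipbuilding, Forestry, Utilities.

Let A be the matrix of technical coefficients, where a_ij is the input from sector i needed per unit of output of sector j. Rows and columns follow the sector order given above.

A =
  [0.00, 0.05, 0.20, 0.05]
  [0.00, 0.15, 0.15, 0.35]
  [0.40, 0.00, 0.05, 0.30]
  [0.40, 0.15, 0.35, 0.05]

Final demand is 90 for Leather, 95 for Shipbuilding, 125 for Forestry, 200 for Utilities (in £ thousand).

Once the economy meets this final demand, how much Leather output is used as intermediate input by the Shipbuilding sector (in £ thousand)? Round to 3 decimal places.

z_12 = 19.174

I − A =
  [   1.00    -0.05    -0.20    -0.05]
  [   0.00     0.85    -0.15    -0.35]
  [  -0.40     0.00     0.95    -0.30]
  [  -0.40    -0.15    -0.35     0.95]
Compute the cofactors C_ij = (−1)^(i+j)·(3×3 minor ij) of I−A; the adjugate is their transpose:
adj(I−A) = Cᵀ =
  [ 0.62125   0.05600   0.18025   0.11025]
  [ 0.25700   0.67150   0.29000   0.35250]
  [ 0.40400   0.07300   0.73100   0.27900]
  [ 0.45100   0.15650   0.39100   0.73650]
det(I−A) = Σ_j (I−A)_1j·C_1j = (1.00)(0.62125) + (-0.05)(0.25700) + (-0.20)(0.40400) + (-0.05)(0.45100) = 0.50505
(I − A)⁻¹ = adj(I−A) / det(I−A) ≈
  [   1.2301     0.1109     0.3569     0.2183]
  [   0.5089     1.3296     0.5742     0.6980]
  [   0.7999     0.1445     1.4474     0.5524]
  [   0.8930     0.3099     0.7742     1.4583]
First solve x = (I − A)⁻¹ d = adj(I−A)·d / det(I−A); in particular x_2 = (0.25700·90 + 0.67150·95 + 0.29000·125 + 0.35250·200) / 0.50505 = 193.6725 / 0.50505 ≈ 383.47193.
Intermediate flow from 1 to 2: z_12 = a_12 · x_2 = 0.05 × 193.6725 / 0.50505 = 9.683625 / 0.50505 ≈ 19.174.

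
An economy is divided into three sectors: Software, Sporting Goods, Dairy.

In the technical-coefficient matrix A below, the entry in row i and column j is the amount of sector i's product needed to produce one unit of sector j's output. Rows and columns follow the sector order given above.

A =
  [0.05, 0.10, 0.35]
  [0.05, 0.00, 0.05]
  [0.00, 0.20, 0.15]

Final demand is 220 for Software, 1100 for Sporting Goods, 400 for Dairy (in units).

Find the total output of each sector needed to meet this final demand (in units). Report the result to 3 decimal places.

I − A =
  [   0.95    -0.10    -0.35]
  [  -0.05     1.00    -0.05]
  [   0.00    -0.20     0.85]
Cofactors of I−A, C_ij = (−1)^(i+j)·(minor ij) (rows/columns in the sector order above):
  C_11 = (1.00)(0.85) − (-0.05)(-0.20) = 0.8400
  C_12 = −[(-0.05)(0.85) − (-0.05)(0.00)] = 0.0425
  C_13 = (-0.05)(-0.20) − (1.00)(0.00) = 0.0100
  C_21 = −[(-0.10)(0.85) − (-0.35)(-0.20)] = 0.1550
  C_22 = (0.95)(0.85) − (-0.35)(0.00) = 0.8075
  C_23 = −[(0.95)(-0.20) − (-0.10)(0.00)] = 0.1900
  C_31 = (-0.10)(-0.05) − (-0.35)(1.00) = 0.3550
  C_32 = −[(0.95)(-0.05) − (-0.35)(-0.05)] = 0.0650
  C_33 = (0.95)(1.00) − (-0.10)(-0.05) = 0.9450
det(I−A) = Σ_j (I−A)_1j·C_1j = (0.95)(0.8400) + (-0.10)(0.0425) + (-0.35)(0.0100) = 0.79025
adj(I−A) = Cᵀ =
  [ 0.8400   0.1550   0.3550]
  [ 0.0425   0.8075   0.0650]
  [ 0.0100   0.1900   0.9450]
(I − A)⁻¹ = adj(I−A) / det(I−A) ≈
  [   1.0630     0.1961     0.4492]
  [   0.0538     1.0218     0.0823]
  [   0.0127     0.2404     1.1958]
x = (I − A)⁻¹ d = adj(I−A)·d / det(I−A), with det(I−A) = 0.79025:
  x_1 = (0.8400·220 + 0.1550·1100 + 0.3550·400) / 0.79025 = 497.30 / 0.79025 ≈ 629.295
  x_2 = (0.0425·220 + 0.8075·1100 + 0.0650·400) / 0.79025 = 923.60 / 0.79025 ≈ 1168.744
  x_3 = (0.0100·220 + 0.1900·1100 + 0.9450·400) / 0.79025 = 589.20 / 0.79025 ≈ 745.587

x_1 = 629.295, x_2 = 1168.744, x_3 = 745.587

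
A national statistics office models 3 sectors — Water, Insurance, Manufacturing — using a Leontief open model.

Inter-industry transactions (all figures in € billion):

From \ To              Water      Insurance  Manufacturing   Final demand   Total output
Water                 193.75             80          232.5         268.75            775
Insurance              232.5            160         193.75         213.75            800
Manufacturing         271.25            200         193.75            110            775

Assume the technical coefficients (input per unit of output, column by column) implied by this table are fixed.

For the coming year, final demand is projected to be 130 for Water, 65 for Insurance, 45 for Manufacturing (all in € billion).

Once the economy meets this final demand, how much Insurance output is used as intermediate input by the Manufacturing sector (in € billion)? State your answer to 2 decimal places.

Technical coefficients a_ij = z_ij / X_j:
  a_11 = 193.75/775 = 0.25, a_21 = 232.5/775 = 0.30, a_31 = 271.25/775 = 0.35
  a_12 = 80/800 = 0.10, a_22 = 160/800 = 0.20, a_32 = 200/800 = 0.25
  a_13 = 232.5/775 = 0.30, a_23 = 193.75/775 = 0.25, a_33 = 193.75/775 = 0.25
I − A =
  [   0.75    -0.10    -0.30]
  [  -0.30     0.80    -0.25]
  [  -0.35    -0.25     0.75]
Cofactors of I−A, C_ij = (−1)^(i+j)·(minor ij) (rows/columns in the sector order above):
  C_11 = (0.80)(0.75) − (-0.25)(-0.25) = 0.5375
  C_12 = −[(-0.30)(0.75) − (-0.25)(-0.35)] = 0.3125
  C_13 = (-0.30)(-0.25) − (0.80)(-0.35) = 0.3550
  C_21 = −[(-0.10)(0.75) − (-0.30)(-0.25)] = 0.1500
  C_22 = (0.75)(0.75) − (-0.30)(-0.35) = 0.4575
  C_23 = −[(0.75)(-0.25) − (-0.10)(-0.35)] = 0.2225
  C_31 = (-0.10)(-0.25) − (-0.30)(0.80) = 0.2650
  C_32 = −[(0.75)(-0.25) − (-0.30)(-0.30)] = 0.2775
  C_33 = (0.75)(0.80) − (-0.10)(-0.30) = 0.5700
det(I−A) = Σ_j (I−A)_1j·C_1j = (0.75)(0.5375) + (-0.10)(0.3125) + (-0.30)(0.3550) = 0.265375
adj(I−A) = Cᵀ =
  [ 0.5375   0.1500   0.2650]
  [ 0.3125   0.4575   0.2775]
  [ 0.3550   0.2225   0.5700]
(I − A)⁻¹ = adj(I−A) / det(I−A) ≈
  [   2.0254     0.5652     0.9986]
  [   1.1776     1.7240     1.0457]
  [   1.3377     0.8384     2.1479]
First solve x = (I − A)⁻¹ d = adj(I−A)·d / det(I−A); in particular x_3 = (0.3550·130 + 0.2225·65 + 0.5700·45) / 0.265375 = 86.2625 / 0.265375 ≈ 325.0589.
Intermediate flow from 2 to 3: z_23 = a_23 · x_3 = 0.25 × 86.2625 / 0.265375 = 21.565625 / 0.265375 ≈ 81.26.

z_23 = 81.26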